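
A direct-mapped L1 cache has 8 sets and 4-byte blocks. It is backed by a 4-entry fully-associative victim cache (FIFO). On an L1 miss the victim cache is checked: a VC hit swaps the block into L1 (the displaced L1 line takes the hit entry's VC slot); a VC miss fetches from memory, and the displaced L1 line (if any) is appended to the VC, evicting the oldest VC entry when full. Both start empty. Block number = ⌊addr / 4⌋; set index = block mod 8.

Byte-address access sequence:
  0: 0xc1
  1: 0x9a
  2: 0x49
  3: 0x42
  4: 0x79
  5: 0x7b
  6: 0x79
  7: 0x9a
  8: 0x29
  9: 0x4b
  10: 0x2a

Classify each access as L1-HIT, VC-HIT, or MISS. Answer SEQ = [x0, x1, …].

  [0] addr=0xc1 blk=48 s=0: MISS | VC []
  [1] addr=0x9a blk=38 s=6: MISS | VC []
  [2] addr=0x49 blk=18 s=2: MISS | VC []
  [3] addr=0x42 blk=16 s=0: MISS | VC [48]
  [4] addr=0x79 blk=30 s=6: MISS | VC [48, 38]
  [5] addr=0x7b blk=30 s=6: L1-HIT | VC [48, 38]
  [6] addr=0x79 blk=30 s=6: L1-HIT | VC [48, 38]
  [7] addr=0x9a blk=38 s=6: VC-HIT | VC [48, 30]
  [8] addr=0x29 blk=10 s=2: MISS | VC [48, 30, 18]
  [9] addr=0x4b blk=18 s=2: VC-HIT | VC [48, 30, 10]
  [10] addr=0x2a blk=10 s=2: VC-HIT | VC [48, 30, 18]

SEQ = [MISS, MISS, MISS, MISS, MISS, L1-HIT, L1-HIT, VC-HIT, MISS, VC-HIT, VC-HIT]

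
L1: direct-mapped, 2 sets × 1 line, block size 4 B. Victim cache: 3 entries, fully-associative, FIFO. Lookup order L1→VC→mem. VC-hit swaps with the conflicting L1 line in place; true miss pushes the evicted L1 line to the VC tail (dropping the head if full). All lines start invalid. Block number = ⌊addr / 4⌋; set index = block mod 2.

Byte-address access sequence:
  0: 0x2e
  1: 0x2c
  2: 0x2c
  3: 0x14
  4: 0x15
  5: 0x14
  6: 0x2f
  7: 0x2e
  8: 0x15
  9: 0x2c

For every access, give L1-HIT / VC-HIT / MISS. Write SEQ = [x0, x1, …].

#0 0x2e→b11/s1 MISS; vc=[]
#1 0x2c→b11/s1 L1-HIT; vc=[]
#2 0x2c→b11/s1 L1-HIT; vc=[]
#3 0x14→b5/s1 MISS; vc=[11]
#4 0x15→b5/s1 L1-HIT; vc=[11]
#5 0x14→b5/s1 L1-HIT; vc=[11]
#6 0x2f→b11/s1 VC-HIT; vc=[5]
#7 0x2e→b11/s1 L1-HIT; vc=[5]
#8 0x15→b5/s1 VC-HIT; vc=[11]
#9 0x2c→b11/s1 VC-HIT; vc=[5]

SEQ = [MISS, L1-HIT, L1-HIT, MISS, L1-HIT, L1-HIT, VC-HIT, L1-HIT, VC-HIT, VC-HIT]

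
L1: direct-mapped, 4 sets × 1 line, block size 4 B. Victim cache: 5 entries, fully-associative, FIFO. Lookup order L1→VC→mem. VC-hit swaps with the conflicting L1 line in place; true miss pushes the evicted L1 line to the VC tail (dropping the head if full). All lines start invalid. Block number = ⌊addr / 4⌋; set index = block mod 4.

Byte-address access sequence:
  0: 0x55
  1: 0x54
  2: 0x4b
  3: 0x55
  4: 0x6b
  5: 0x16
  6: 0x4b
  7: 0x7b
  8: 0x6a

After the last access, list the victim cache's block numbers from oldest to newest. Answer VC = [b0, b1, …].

#0 0x55→b21/s1 MISS; vc=[]
#1 0x54→b21/s1 L1-HIT; vc=[]
#2 0x4b→b18/s2 MISS; vc=[]
#3 0x55→b21/s1 L1-HIT; vc=[]
#4 0x6b→b26/s2 MISS; vc=[18]
#5 0x16→b5/s1 MISS; vc=[18,21]
#6 0x4b→b18/s2 VC-HIT; vc=[26,21]
#7 0x7b→b30/s2 MISS; vc=[26,21,18]
#8 0x6a→b26/s2 VC-HIT; vc=[30,21,18]

VC = [30, 21, 18]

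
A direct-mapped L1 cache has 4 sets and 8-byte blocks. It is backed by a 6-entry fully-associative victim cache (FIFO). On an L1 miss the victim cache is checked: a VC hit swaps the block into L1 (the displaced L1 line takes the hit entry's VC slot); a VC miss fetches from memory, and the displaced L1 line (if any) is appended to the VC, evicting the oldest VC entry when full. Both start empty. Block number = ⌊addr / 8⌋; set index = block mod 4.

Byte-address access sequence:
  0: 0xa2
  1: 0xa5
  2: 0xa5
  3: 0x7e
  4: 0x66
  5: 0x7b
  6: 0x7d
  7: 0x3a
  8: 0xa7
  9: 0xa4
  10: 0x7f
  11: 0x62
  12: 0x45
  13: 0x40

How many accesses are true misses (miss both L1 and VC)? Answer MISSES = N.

MISSES = 5

0: 0xa2 (blk 20, set 0) → MISS  vc=[]
1: 0xa5 (blk 20, set 0) → L1-HIT  vc=[]
2: 0xa5 (blk 20, set 0) → L1-HIT  vc=[]
3: 0x7e (blk 15, set 3) → MISS  vc=[]
4: 0x66 (blk 12, set 0) → MISS  vc=[20]
5: 0x7b (blk 15, set 3) → L1-HIT  vc=[20]
6: 0x7d (blk 15, set 3) → L1-HIT  vc=[20]
7: 0x3a (blk 7, set 3) → MISS  vc=[20, 15]
8: 0xa7 (blk 20, set 0) → VC-HIT  vc=[12, 15]
9: 0xa4 (blk 20, set 0) → L1-HIT  vc=[12, 15]
10: 0x7f (blk 15, set 3) → VC-HIT  vc=[12, 7]
11: 0x62 (blk 12, set 0) → VC-HIT  vc=[20, 7]
12: 0x45 (blk 8, set 0) → MISS  vc=[20, 7, 12]
13: 0x40 (blk 8, set 0) → L1-HIT  vc=[20, 7, 12]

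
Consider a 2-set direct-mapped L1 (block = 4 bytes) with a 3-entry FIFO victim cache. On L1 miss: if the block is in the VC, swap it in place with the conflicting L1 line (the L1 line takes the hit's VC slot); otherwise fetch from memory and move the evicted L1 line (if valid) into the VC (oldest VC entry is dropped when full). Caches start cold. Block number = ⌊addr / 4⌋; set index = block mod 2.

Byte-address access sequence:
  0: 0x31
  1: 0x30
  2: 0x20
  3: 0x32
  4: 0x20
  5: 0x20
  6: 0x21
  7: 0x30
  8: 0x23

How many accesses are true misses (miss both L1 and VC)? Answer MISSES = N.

0: 0x31 (blk 12, set 0) → MISS  vc=[]
1: 0x30 (blk 12, set 0) → L1-HIT  vc=[]
2: 0x20 (blk 8, set 0) → MISS  vc=[12]
3: 0x32 (blk 12, set 0) → VC-HIT  vc=[8]
4: 0x20 (blk 8, set 0) → VC-HIT  vc=[12]
5: 0x20 (blk 8, set 0) → L1-HIT  vc=[12]
6: 0x21 (blk 8, set 0) → L1-HIT  vc=[12]
7: 0x30 (blk 12, set 0) → VC-HIT  vc=[8]
8: 0x23 (blk 8, set 0) → VC-HIT  vc=[12]

MISSES = 2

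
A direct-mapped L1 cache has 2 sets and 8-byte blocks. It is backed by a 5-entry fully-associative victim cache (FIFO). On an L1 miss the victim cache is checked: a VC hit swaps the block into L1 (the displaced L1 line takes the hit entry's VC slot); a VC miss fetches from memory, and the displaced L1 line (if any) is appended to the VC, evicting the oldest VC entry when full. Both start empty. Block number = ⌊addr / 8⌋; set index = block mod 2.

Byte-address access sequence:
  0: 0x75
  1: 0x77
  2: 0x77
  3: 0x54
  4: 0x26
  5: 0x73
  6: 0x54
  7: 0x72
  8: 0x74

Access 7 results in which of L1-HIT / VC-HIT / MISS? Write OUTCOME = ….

OUTCOME = VC-HIT

  [0] addr=0x75 blk=14 s=0: MISS | VC []
  [1] addr=0x77 blk=14 s=0: L1-HIT | VC []
  [2] addr=0x77 blk=14 s=0: L1-HIT | VC []
  [3] addr=0x54 blk=10 s=0: MISS | VC [14]
  [4] addr=0x26 blk=4 s=0: MISS | VC [14, 10]
  [5] addr=0x73 blk=14 s=0: VC-HIT | VC [4, 10]
  [6] addr=0x54 blk=10 s=0: VC-HIT | VC [4, 14]
  [7] addr=0x72 blk=14 s=0: VC-HIT | VC [4, 10]
  [8] addr=0x74 blk=14 s=0: L1-HIT | VC [4, 10]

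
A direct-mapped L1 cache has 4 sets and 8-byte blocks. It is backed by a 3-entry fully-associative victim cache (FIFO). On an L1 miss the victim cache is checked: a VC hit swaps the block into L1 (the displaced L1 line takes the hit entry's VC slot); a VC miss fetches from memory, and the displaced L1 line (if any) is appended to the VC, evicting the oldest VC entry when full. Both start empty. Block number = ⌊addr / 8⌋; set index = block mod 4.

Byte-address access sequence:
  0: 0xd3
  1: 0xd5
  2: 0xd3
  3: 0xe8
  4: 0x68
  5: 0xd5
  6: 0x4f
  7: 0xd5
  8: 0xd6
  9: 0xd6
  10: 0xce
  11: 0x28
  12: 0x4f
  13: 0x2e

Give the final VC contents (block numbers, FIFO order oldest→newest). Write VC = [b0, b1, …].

#0 0xd3→b26/s2 MISS; vc=[]
#1 0xd5→b26/s2 L1-HIT; vc=[]
#2 0xd3→b26/s2 L1-HIT; vc=[]
#3 0xe8→b29/s1 MISS; vc=[]
#4 0x68→b13/s1 MISS; vc=[29]
#5 0xd5→b26/s2 L1-HIT; vc=[29]
#6 0x4f→b9/s1 MISS; vc=[29,13]
#7 0xd5→b26/s2 L1-HIT; vc=[29,13]
#8 0xd6→b26/s2 L1-HIT; vc=[29,13]
#9 0xd6→b26/s2 L1-HIT; vc=[29,13]
#10 0xce→b25/s1 MISS; vc=[29,13,9]
#11 0x28→b5/s1 MISS; vc=[13,9,25]
#12 0x4f→b9/s1 VC-HIT; vc=[13,5,25]
#13 0x2e→b5/s1 VC-HIT; vc=[13,9,25]

VC = [13, 9, 25]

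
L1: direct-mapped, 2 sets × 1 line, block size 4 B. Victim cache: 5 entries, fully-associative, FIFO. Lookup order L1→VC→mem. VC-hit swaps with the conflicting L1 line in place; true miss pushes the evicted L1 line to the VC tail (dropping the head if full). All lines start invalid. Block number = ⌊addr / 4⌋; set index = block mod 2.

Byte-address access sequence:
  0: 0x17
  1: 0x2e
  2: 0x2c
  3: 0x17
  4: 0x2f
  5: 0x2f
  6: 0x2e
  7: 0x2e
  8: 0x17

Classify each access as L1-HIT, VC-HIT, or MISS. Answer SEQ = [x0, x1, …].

#0 0x17→b5/s1 MISS; vc=[]
#1 0x2e→b11/s1 MISS; vc=[5]
#2 0x2c→b11/s1 L1-HIT; vc=[5]
#3 0x17→b5/s1 VC-HIT; vc=[11]
#4 0x2f→b11/s1 VC-HIT; vc=[5]
#5 0x2f→b11/s1 L1-HIT; vc=[5]
#6 0x2e→b11/s1 L1-HIT; vc=[5]
#7 0x2e→b11/s1 L1-HIT; vc=[5]
#8 0x17→b5/s1 VC-HIT; vc=[11]

SEQ = [MISS, MISS, L1-HIT, VC-HIT, VC-HIT, L1-HIT, L1-HIT, L1-HIT, VC-HIT]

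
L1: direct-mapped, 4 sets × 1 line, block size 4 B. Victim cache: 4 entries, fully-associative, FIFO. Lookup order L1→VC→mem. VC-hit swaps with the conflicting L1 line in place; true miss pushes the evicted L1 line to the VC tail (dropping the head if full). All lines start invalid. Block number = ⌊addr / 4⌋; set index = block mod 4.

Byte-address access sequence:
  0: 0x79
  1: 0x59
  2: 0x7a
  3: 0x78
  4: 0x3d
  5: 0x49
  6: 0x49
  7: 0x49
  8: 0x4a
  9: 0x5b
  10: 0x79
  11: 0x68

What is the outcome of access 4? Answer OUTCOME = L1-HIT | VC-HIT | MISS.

OUTCOME = MISS

#0 0x79→b30/s2 MISS; vc=[]
#1 0x59→b22/s2 MISS; vc=[30]
#2 0x7a→b30/s2 VC-HIT; vc=[22]
#3 0x78→b30/s2 L1-HIT; vc=[22]
#4 0x3d→b15/s3 MISS; vc=[22]
#5 0x49→b18/s2 MISS; vc=[22,30]
#6 0x49→b18/s2 L1-HIT; vc=[22,30]
#7 0x49→b18/s2 L1-HIT; vc=[22,30]
#8 0x4a→b18/s2 L1-HIT; vc=[22,30]
#9 0x5b→b22/s2 VC-HIT; vc=[18,30]
#10 0x79→b30/s2 VC-HIT; vc=[18,22]
#11 0x68→b26/s2 MISS; vc=[18,22,30]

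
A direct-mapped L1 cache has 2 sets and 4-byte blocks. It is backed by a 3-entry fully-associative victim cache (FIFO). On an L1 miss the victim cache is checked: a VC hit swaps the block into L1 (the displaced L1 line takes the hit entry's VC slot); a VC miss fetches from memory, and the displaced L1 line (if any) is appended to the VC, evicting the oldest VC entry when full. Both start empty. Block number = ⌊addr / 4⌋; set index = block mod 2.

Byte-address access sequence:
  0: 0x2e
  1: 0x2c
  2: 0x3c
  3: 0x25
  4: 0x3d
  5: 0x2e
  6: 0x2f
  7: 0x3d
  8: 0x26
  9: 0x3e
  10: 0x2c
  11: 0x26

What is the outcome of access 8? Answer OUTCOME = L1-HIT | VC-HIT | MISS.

#0 0x2e→b11/s1 MISS; vc=[]
#1 0x2c→b11/s1 L1-HIT; vc=[]
#2 0x3c→b15/s1 MISS; vc=[11]
#3 0x25→b9/s1 MISS; vc=[11,15]
#4 0x3d→b15/s1 VC-HIT; vc=[11,9]
#5 0x2e→b11/s1 VC-HIT; vc=[15,9]
#6 0x2f→b11/s1 L1-HIT; vc=[15,9]
#7 0x3d→b15/s1 VC-HIT; vc=[11,9]
#8 0x26→b9/s1 VC-HIT; vc=[11,15]
#9 0x3e→b15/s1 VC-HIT; vc=[11,9]
#10 0x2c→b11/s1 VC-HIT; vc=[15,9]
#11 0x26→b9/s1 VC-HIT; vc=[15,11]

OUTCOME = VC-HIT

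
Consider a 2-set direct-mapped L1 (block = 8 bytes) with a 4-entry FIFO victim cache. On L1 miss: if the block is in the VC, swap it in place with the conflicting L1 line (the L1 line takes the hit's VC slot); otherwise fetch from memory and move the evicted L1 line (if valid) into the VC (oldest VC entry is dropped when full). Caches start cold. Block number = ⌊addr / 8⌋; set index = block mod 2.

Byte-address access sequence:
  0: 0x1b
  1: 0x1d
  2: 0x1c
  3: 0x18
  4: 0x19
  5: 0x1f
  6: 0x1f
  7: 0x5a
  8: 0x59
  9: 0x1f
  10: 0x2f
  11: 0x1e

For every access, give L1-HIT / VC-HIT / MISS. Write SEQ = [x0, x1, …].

SEQ = [MISS, L1-HIT, L1-HIT, L1-HIT, L1-HIT, L1-HIT, L1-HIT, MISS, L1-HIT, VC-HIT, MISS, VC-HIT]

  [0] addr=0x1b blk=3 s=1: MISS | VC []
  [1] addr=0x1d blk=3 s=1: L1-HIT | VC []
  [2] addr=0x1c blk=3 s=1: L1-HIT | VC []
  [3] addr=0x18 blk=3 s=1: L1-HIT | VC []
  [4] addr=0x19 blk=3 s=1: L1-HIT | VC []
  [5] addr=0x1f blk=3 s=1: L1-HIT | VC []
  [6] addr=0x1f blk=3 s=1: L1-HIT | VC []
  [7] addr=0x5a blk=11 s=1: MISS | VC [3]
  [8] addr=0x59 blk=11 s=1: L1-HIT | VC [3]
  [9] addr=0x1f blk=3 s=1: VC-HIT | VC [11]
  [10] addr=0x2f blk=5 s=1: MISS | VC [11, 3]
  [11] addr=0x1e blk=3 s=1: VC-HIT | VC [11, 5]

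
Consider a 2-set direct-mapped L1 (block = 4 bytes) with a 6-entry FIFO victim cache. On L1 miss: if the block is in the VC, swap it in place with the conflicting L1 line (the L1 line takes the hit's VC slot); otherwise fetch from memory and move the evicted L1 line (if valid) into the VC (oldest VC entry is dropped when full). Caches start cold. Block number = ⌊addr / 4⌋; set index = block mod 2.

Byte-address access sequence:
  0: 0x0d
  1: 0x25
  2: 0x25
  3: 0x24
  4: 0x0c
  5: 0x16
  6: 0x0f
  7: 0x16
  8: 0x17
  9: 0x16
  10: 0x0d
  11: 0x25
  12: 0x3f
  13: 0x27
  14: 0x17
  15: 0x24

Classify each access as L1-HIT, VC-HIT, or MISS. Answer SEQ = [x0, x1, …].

  [0] addr=0xd blk=3 s=1: MISS | VC []
  [1] addr=0x25 blk=9 s=1: MISS | VC [3]
  [2] addr=0x25 blk=9 s=1: L1-HIT | VC [3]
  [3] addr=0x24 blk=9 s=1: L1-HIT | VC [3]
  [4] addr=0xc blk=3 s=1: VC-HIT | VC [9]
  [5] addr=0x16 blk=5 s=1: MISS | VC [9, 3]
  [6] addr=0xf blk=3 s=1: VC-HIT | VC [9, 5]
  [7] addr=0x16 blk=5 s=1: VC-HIT | VC [9, 3]
  [8] addr=0x17 blk=5 s=1: L1-HIT | VC [9, 3]
  [9] addr=0x16 blk=5 s=1: L1-HIT | VC [9, 3]
  [10] addr=0xd blk=3 s=1: VC-HIT | VC [9, 5]
  [11] addr=0x25 blk=9 s=1: VC-HIT | VC [3, 5]
  [12] addr=0x3f blk=15 s=1: MISS | VC [3, 5, 9]
  [13] addr=0x27 blk=9 s=1: VC-HIT | VC [3, 5, 15]
  [14] addr=0x17 blk=5 s=1: VC-HIT | VC [3, 9, 15]
  [15] addr=0x24 blk=9 s=1: VC-HIT | VC [3, 5, 15]

SEQ = [MISS, MISS, L1-HIT, L1-HIT, VC-HIT, MISS, VC-HIT, VC-HIT, L1-HIT, L1-HIT, VC-HIT, VC-HIT, MISS, VC-HIT, VC-HIT, VC-HIT]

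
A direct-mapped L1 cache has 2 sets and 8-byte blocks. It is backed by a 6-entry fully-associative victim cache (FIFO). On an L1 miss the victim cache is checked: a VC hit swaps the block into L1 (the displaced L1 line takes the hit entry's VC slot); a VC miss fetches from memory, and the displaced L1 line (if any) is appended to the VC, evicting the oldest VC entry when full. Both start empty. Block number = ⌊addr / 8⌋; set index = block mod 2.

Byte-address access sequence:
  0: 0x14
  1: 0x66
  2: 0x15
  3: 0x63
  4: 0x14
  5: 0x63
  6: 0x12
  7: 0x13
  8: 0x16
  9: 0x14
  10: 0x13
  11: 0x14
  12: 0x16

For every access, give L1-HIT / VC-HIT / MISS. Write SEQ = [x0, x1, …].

SEQ = [MISS, MISS, VC-HIT, VC-HIT, VC-HIT, VC-HIT, VC-HIT, L1-HIT, L1-HIT, L1-HIT, L1-HIT, L1-HIT, L1-HIT]

  [0] addr=0x14 blk=2 s=0: MISS | VC []
  [1] addr=0x66 blk=12 s=0: MISS | VC [2]
  [2] addr=0x15 blk=2 s=0: VC-HIT | VC [12]
  [3] addr=0x63 blk=12 s=0: VC-HIT | VC [2]
  [4] addr=0x14 blk=2 s=0: VC-HIT | VC [12]
  [5] addr=0x63 blk=12 s=0: VC-HIT | VC [2]
  [6] addr=0x12 blk=2 s=0: VC-HIT | VC [12]
  [7] addr=0x13 blk=2 s=0: L1-HIT | VC [12]
  [8] addr=0x16 blk=2 s=0: L1-HIT | VC [12]
  [9] addr=0x14 blk=2 s=0: L1-HIT | VC [12]
  [10] addr=0x13 blk=2 s=0: L1-HIT | VC [12]
  [11] addr=0x14 blk=2 s=0: L1-HIT | VC [12]
  [12] addr=0x16 blk=2 s=0: L1-HIT | VC [12]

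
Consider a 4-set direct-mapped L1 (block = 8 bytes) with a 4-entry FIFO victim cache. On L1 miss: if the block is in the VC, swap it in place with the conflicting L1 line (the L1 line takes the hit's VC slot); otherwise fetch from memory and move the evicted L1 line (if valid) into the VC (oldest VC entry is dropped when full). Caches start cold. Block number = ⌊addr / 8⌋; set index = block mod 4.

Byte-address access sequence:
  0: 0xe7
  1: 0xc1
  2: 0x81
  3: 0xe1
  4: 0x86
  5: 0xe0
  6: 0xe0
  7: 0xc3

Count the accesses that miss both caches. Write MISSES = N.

#0 0xe7→b28/s0 MISS; vc=[]
#1 0xc1→b24/s0 MISS; vc=[28]
#2 0x81→b16/s0 MISS; vc=[28,24]
#3 0xe1→b28/s0 VC-HIT; vc=[16,24]
#4 0x86→b16/s0 VC-HIT; vc=[28,24]
#5 0xe0→b28/s0 VC-HIT; vc=[16,24]
#6 0xe0→b28/s0 L1-HIT; vc=[16,24]
#7 0xc3→b24/s0 VC-HIT; vc=[16,28]

MISSES = 3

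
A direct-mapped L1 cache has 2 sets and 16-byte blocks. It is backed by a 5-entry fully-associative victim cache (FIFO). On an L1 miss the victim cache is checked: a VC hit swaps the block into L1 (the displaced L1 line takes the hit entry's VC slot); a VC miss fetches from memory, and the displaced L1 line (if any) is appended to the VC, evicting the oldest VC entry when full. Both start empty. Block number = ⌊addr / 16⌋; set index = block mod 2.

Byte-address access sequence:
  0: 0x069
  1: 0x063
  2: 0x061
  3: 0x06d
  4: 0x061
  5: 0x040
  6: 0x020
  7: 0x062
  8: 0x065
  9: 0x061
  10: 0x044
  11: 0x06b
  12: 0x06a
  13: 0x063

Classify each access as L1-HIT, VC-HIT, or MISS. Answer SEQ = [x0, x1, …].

SEQ = [MISS, L1-HIT, L1-HIT, L1-HIT, L1-HIT, MISS, MISS, VC-HIT, L1-HIT, L1-HIT, VC-HIT, VC-HIT, L1-HIT, L1-HIT]

#0 0x69→b6/s0 MISS; vc=[]
#1 0x63→b6/s0 L1-HIT; vc=[]
#2 0x61→b6/s0 L1-HIT; vc=[]
#3 0x6d→b6/s0 L1-HIT; vc=[]
#4 0x61→b6/s0 L1-HIT; vc=[]
#5 0x40→b4/s0 MISS; vc=[6]
#6 0x20→b2/s0 MISS; vc=[6,4]
#7 0x62→b6/s0 VC-HIT; vc=[2,4]
#8 0x65→b6/s0 L1-HIT; vc=[2,4]
#9 0x61→b6/s0 L1-HIT; vc=[2,4]
#10 0x44→b4/s0 VC-HIT; vc=[2,6]
#11 0x6b→b6/s0 VC-HIT; vc=[2,4]
#12 0x6a→b6/s0 L1-HIT; vc=[2,4]
#13 0x63→b6/s0 L1-HIT; vc=[2,4]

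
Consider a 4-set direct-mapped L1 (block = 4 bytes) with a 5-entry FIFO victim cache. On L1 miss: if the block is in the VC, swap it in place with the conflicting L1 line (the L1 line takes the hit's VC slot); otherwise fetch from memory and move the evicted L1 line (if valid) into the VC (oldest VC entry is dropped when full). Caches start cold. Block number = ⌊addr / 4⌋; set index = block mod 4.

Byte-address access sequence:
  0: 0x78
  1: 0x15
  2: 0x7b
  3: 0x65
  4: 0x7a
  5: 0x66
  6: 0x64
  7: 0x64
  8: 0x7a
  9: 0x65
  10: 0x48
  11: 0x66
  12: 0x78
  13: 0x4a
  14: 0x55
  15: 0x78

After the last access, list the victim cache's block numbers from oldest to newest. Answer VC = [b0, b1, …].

VC = [5, 18, 25]

#0 0x78→b30/s2 MISS; vc=[]
#1 0x15→b5/s1 MISS; vc=[]
#2 0x7b→b30/s2 L1-HIT; vc=[]
#3 0x65→b25/s1 MISS; vc=[5]
#4 0x7a→b30/s2 L1-HIT; vc=[5]
#5 0x66→b25/s1 L1-HIT; vc=[5]
#6 0x64→b25/s1 L1-HIT; vc=[5]
#7 0x64→b25/s1 L1-HIT; vc=[5]
#8 0x7a→b30/s2 L1-HIT; vc=[5]
#9 0x65→b25/s1 L1-HIT; vc=[5]
#10 0x48→b18/s2 MISS; vc=[5,30]
#11 0x66→b25/s1 L1-HIT; vc=[5,30]
#12 0x78→b30/s2 VC-HIT; vc=[5,18]
#13 0x4a→b18/s2 VC-HIT; vc=[5,30]
#14 0x55→b21/s1 MISS; vc=[5,30,25]
#15 0x78→b30/s2 VC-HIT; vc=[5,18,25]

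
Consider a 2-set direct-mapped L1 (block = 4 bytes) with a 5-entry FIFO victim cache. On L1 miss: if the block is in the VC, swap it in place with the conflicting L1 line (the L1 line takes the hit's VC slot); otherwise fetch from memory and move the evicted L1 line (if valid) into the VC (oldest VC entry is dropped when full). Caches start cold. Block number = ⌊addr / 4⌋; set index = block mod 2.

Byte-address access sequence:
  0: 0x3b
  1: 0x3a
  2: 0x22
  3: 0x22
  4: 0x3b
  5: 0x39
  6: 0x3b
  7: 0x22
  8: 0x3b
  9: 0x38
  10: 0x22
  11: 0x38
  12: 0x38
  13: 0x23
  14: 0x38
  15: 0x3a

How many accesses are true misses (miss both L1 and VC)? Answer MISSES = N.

  [0] addr=0x3b blk=14 s=0: MISS | VC []
  [1] addr=0x3a blk=14 s=0: L1-HIT | VC []
  [2] addr=0x22 blk=8 s=0: MISS | VC [14]
  [3] addr=0x22 blk=8 s=0: L1-HIT | VC [14]
  [4] addr=0x3b blk=14 s=0: VC-HIT | VC [8]
  [5] addr=0x39 blk=14 s=0: L1-HIT | VC [8]
  [6] addr=0x3b blk=14 s=0: L1-HIT | VC [8]
  [7] addr=0x22 blk=8 s=0: VC-HIT | VC [14]
  [8] addr=0x3b blk=14 s=0: VC-HIT | VC [8]
  [9] addr=0x38 blk=14 s=0: L1-HIT | VC [8]
  [10] addr=0x22 blk=8 s=0: VC-HIT | VC [14]
  [11] addr=0x38 blk=14 s=0: VC-HIT | VC [8]
  [12] addr=0x38 blk=14 s=0: L1-HIT | VC [8]
  [13] addr=0x23 blk=8 s=0: VC-HIT | VC [14]
  [14] addr=0x38 blk=14 s=0: VC-HIT | VC [8]
  [15] addr=0x3a blk=14 s=0: L1-HIT | VC [8]

MISSES = 2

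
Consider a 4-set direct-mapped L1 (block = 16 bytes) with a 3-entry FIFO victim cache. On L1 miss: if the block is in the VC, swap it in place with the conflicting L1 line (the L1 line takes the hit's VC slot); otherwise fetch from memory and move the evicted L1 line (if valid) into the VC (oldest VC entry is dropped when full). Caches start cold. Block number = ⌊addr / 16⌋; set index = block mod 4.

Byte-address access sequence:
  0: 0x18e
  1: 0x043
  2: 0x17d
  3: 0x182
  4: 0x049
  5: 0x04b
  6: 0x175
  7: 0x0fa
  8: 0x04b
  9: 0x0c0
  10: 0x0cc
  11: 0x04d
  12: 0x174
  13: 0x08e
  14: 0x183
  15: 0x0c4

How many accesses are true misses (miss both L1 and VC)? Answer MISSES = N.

MISSES = 7

#0 0x18e→b24/s0 MISS; vc=[]
#1 0x43→b4/s0 MISS; vc=[24]
#2 0x17d→b23/s3 MISS; vc=[24]
#3 0x182→b24/s0 VC-HIT; vc=[4]
#4 0x49→b4/s0 VC-HIT; vc=[24]
#5 0x4b→b4/s0 L1-HIT; vc=[24]
#6 0x175→b23/s3 L1-HIT; vc=[24]
#7 0xfa→b15/s3 MISS; vc=[24,23]
#8 0x4b→b4/s0 L1-HIT; vc=[24,23]
#9 0xc0→b12/s0 MISS; vc=[24,23,4]
#10 0xcc→b12/s0 L1-HIT; vc=[24,23,4]
#11 0x4d→b4/s0 VC-HIT; vc=[24,23,12]
#12 0x174→b23/s3 VC-HIT; vc=[24,15,12]
#13 0x8e→b8/s0 MISS; vc=[15,12,4]
#14 0x183→b24/s0 MISS; vc=[12,4,8]
#15 0xc4→b12/s0 VC-HIT; vc=[24,4,8]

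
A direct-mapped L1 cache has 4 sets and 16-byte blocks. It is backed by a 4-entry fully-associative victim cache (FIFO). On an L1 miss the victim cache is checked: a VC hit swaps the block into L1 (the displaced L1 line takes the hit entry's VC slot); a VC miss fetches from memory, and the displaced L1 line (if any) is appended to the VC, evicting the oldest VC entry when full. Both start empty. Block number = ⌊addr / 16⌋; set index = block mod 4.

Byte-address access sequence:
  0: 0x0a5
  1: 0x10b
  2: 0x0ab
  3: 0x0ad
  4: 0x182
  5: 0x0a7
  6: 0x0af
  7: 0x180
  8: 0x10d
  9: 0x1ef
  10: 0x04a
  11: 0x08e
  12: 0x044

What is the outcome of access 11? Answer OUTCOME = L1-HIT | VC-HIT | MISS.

OUTCOME = MISS

  [0] addr=0xa5 blk=10 s=2: MISS | VC []
  [1] addr=0x10b blk=16 s=0: MISS | VC []
  [2] addr=0xab blk=10 s=2: L1-HIT | VC []
  [3] addr=0xad blk=10 s=2: L1-HIT | VC []
  [4] addr=0x182 blk=24 s=0: MISS | VC [16]
  [5] addr=0xa7 blk=10 s=2: L1-HIT | VC [16]
  [6] addr=0xaf blk=10 s=2: L1-HIT | VC [16]
  [7] addr=0x180 blk=24 s=0: L1-HIT | VC [16]
  [8] addr=0x10d blk=16 s=0: VC-HIT | VC [24]
  [9] addr=0x1ef blk=30 s=2: MISS | VC [24, 10]
  [10] addr=0x4a blk=4 s=0: MISS | VC [24, 10, 16]
  [11] addr=0x8e blk=8 s=0: MISS | VC [24, 10, 16, 4]
  [12] addr=0x44 blk=4 s=0: VC-HIT | VC [24, 10, 16, 8]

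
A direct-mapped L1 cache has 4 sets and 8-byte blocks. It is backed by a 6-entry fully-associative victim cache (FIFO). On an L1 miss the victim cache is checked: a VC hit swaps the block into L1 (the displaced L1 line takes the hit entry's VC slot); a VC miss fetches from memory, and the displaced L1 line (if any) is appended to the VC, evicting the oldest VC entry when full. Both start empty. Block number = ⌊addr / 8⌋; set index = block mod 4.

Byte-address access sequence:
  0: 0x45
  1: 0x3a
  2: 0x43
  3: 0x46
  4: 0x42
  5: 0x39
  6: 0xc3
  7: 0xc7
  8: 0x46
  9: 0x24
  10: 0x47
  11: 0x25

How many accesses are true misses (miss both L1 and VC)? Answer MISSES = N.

0: 0x45 (blk 8, set 0) → MISS  vc=[]
1: 0x3a (blk 7, set 3) → MISS  vc=[]
2: 0x43 (blk 8, set 0) → L1-HIT  vc=[]
3: 0x46 (blk 8, set 0) → L1-HIT  vc=[]
4: 0x42 (blk 8, set 0) → L1-HIT  vc=[]
5: 0x39 (blk 7, set 3) → L1-HIT  vc=[]
6: 0xc3 (blk 24, set 0) → MISS  vc=[8]
7: 0xc7 (blk 24, set 0) → L1-HIT  vc=[8]
8: 0x46 (blk 8, set 0) → VC-HIT  vc=[24]
9: 0x24 (blk 4, set 0) → MISS  vc=[24, 8]
10: 0x47 (blk 8, set 0) → VC-HIT  vc=[24, 4]
11: 0x25 (blk 4, set 0) → VC-HIT  vc=[24, 8]

MISSES = 4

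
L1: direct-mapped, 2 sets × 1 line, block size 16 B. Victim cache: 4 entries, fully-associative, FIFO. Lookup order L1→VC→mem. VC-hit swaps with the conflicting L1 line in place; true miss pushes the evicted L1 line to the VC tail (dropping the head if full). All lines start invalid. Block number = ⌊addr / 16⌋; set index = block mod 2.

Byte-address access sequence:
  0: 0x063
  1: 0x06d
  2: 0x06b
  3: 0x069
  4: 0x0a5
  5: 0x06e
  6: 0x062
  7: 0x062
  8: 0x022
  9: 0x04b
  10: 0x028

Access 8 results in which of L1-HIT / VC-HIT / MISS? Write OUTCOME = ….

#0 0x63→b6/s0 MISS; vc=[]
#1 0x6d→b6/s0 L1-HIT; vc=[]
#2 0x6b→b6/s0 L1-HIT; vc=[]
#3 0x69→b6/s0 L1-HIT; vc=[]
#4 0xa5→b10/s0 MISS; vc=[6]
#5 0x6e→b6/s0 VC-HIT; vc=[10]
#6 0x62→b6/s0 L1-HIT; vc=[10]
#7 0x62→b6/s0 L1-HIT; vc=[10]
#8 0x22→b2/s0 MISS; vc=[10,6]
#9 0x4b→b4/s0 MISS; vc=[10,6,2]
#10 0x28→b2/s0 VC-HIT; vc=[10,6,4]

OUTCOME = MISS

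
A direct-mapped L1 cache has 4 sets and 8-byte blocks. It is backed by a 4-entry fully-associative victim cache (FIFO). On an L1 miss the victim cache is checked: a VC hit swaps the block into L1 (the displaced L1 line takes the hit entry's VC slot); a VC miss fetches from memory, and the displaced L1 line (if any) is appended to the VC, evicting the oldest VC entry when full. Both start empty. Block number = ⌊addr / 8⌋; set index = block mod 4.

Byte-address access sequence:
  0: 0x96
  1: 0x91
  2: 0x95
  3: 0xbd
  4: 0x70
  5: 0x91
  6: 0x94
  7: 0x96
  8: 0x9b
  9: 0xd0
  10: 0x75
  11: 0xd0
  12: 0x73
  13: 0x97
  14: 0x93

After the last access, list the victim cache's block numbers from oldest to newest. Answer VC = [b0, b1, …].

VC = [26, 23, 14]

  [0] addr=0x96 blk=18 s=2: MISS | VC []
  [1] addr=0x91 blk=18 s=2: L1-HIT | VC []
  [2] addr=0x95 blk=18 s=2: L1-HIT | VC []
  [3] addr=0xbd blk=23 s=3: MISS | VC []
  [4] addr=0x70 blk=14 s=2: MISS | VC [18]
  [5] addr=0x91 blk=18 s=2: VC-HIT | VC [14]
  [6] addr=0x94 blk=18 s=2: L1-HIT | VC [14]
  [7] addr=0x96 blk=18 s=2: L1-HIT | VC [14]
  [8] addr=0x9b blk=19 s=3: MISS | VC [14, 23]
  [9] addr=0xd0 blk=26 s=2: MISS | VC [14, 23, 18]
  [10] addr=0x75 blk=14 s=2: VC-HIT | VC [26, 23, 18]
  [11] addr=0xd0 blk=26 s=2: VC-HIT | VC [14, 23, 18]
  [12] addr=0x73 blk=14 s=2: VC-HIT | VC [26, 23, 18]
  [13] addr=0x97 blk=18 s=2: VC-HIT | VC [26, 23, 14]
  [14] addr=0x93 blk=18 s=2: L1-HIT | VC [26, 23, 14]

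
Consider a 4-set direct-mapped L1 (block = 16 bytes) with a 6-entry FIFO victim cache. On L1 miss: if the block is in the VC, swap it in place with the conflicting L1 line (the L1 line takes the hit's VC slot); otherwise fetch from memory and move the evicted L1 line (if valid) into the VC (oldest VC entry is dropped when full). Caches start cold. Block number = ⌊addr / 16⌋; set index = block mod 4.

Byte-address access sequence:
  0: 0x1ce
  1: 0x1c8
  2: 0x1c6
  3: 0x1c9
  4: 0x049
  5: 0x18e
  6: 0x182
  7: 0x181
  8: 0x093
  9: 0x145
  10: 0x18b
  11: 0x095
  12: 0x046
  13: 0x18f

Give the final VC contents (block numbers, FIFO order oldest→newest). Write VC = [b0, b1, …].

VC = [28, 4, 20]

  [0] addr=0x1ce blk=28 s=0: MISS | VC []
  [1] addr=0x1c8 blk=28 s=0: L1-HIT | VC []
  [2] addr=0x1c6 blk=28 s=0: L1-HIT | VC []
  [3] addr=0x1c9 blk=28 s=0: L1-HIT | VC []
  [4] addr=0x49 blk=4 s=0: MISS | VC [28]
  [5] addr=0x18e blk=24 s=0: MISS | VC [28, 4]
  [6] addr=0x182 blk=24 s=0: L1-HIT | VC [28, 4]
  [7] addr=0x181 blk=24 s=0: L1-HIT | VC [28, 4]
  [8] addr=0x93 blk=9 s=1: MISS | VC [28, 4]
  [9] addr=0x145 blk=20 s=0: MISS | VC [28, 4, 24]
  [10] addr=0x18b blk=24 s=0: VC-HIT | VC [28, 4, 20]
  [11] addr=0x95 blk=9 s=1: L1-HIT | VC [28, 4, 20]
  [12] addr=0x46 blk=4 s=0: VC-HIT | VC [28, 24, 20]
  [13] addr=0x18f blk=24 s=0: VC-HIT | VC [28, 4, 20]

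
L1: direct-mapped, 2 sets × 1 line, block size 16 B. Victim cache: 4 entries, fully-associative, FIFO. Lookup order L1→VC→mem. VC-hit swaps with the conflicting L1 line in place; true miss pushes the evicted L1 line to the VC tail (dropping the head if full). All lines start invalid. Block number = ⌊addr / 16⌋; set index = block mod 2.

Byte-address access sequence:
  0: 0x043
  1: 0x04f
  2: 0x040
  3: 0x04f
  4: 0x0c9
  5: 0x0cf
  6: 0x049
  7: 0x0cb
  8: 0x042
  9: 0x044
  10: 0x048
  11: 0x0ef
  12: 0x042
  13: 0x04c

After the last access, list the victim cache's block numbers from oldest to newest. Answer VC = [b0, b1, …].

VC = [12, 14]

0: 0x43 (blk 4, set 0) → MISS  vc=[]
1: 0x4f (blk 4, set 0) → L1-HIT  vc=[]
2: 0x40 (blk 4, set 0) → L1-HIT  vc=[]
3: 0x4f (blk 4, set 0) → L1-HIT  vc=[]
4: 0xc9 (blk 12, set 0) → MISS  vc=[4]
5: 0xcf (blk 12, set 0) → L1-HIT  vc=[4]
6: 0x49 (blk 4, set 0) → VC-HIT  vc=[12]
7: 0xcb (blk 12, set 0) → VC-HIT  vc=[4]
8: 0x42 (blk 4, set 0) → VC-HIT  vc=[12]
9: 0x44 (blk 4, set 0) → L1-HIT  vc=[12]
10: 0x48 (blk 4, set 0) → L1-HIT  vc=[12]
11: 0xef (blk 14, set 0) → MISS  vc=[12, 4]
12: 0x42 (blk 4, set 0) → VC-HIT  vc=[12, 14]
13: 0x4c (blk 4, set 0) → L1-HIT  vc=[12, 14]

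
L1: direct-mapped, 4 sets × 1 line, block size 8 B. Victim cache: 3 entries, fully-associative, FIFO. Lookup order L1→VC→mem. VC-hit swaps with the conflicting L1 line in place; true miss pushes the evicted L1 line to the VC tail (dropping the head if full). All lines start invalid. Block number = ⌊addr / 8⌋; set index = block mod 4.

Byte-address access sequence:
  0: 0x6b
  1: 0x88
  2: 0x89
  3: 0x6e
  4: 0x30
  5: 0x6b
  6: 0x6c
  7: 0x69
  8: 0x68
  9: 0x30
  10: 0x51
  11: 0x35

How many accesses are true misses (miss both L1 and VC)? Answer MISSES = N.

MISSES = 4

#0 0x6b→b13/s1 MISS; vc=[]
#1 0x88→b17/s1 MISS; vc=[13]
#2 0x89→b17/s1 L1-HIT; vc=[13]
#3 0x6e→b13/s1 VC-HIT; vc=[17]
#4 0x30→b6/s2 MISS; vc=[17]
#5 0x6b→b13/s1 L1-HIT; vc=[17]
#6 0x6c→b13/s1 L1-HIT; vc=[17]
#7 0x69→b13/s1 L1-HIT; vc=[17]
#8 0x68→b13/s1 L1-HIT; vc=[17]
#9 0x30→b6/s2 L1-HIT; vc=[17]
#10 0x51→b10/s2 MISS; vc=[17,6]
#11 0x35→b6/s2 VC-HIT; vc=[17,10]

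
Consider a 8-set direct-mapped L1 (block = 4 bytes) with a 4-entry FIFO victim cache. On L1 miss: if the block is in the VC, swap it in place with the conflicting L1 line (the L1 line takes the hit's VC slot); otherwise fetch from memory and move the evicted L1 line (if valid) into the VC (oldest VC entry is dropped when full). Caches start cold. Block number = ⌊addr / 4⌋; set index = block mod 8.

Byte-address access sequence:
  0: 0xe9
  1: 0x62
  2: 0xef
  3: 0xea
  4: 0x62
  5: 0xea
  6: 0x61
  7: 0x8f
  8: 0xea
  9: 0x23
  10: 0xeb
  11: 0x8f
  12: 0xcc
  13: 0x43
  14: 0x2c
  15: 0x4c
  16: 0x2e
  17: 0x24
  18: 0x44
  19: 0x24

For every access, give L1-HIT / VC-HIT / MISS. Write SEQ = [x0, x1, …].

SEQ = [MISS, MISS, MISS, L1-HIT, L1-HIT, L1-HIT, L1-HIT, MISS, L1-HIT, MISS, L1-HIT, L1-HIT, MISS, MISS, MISS, MISS, VC-HIT, MISS, MISS, VC-HIT]

  [0] addr=0xe9 blk=58 s=2: MISS | VC []
  [1] addr=0x62 blk=24 s=0: MISS | VC []
  [2] addr=0xef blk=59 s=3: MISS | VC []
  [3] addr=0xea blk=58 s=2: L1-HIT | VC []
  [4] addr=0x62 blk=24 s=0: L1-HIT | VC []
  [5] addr=0xea blk=58 s=2: L1-HIT | VC []
  [6] addr=0x61 blk=24 s=0: L1-HIT | VC []
  [7] addr=0x8f blk=35 s=3: MISS | VC [59]
  [8] addr=0xea blk=58 s=2: L1-HIT | VC [59]
  [9] addr=0x23 blk=8 s=0: MISS | VC [59, 24]
  [10] addr=0xeb blk=58 s=2: L1-HIT | VC [59, 24]
  [11] addr=0x8f blk=35 s=3: L1-HIT | VC [59, 24]
  [12] addr=0xcc blk=51 s=3: MISS | VC [59, 24, 35]
  [13] addr=0x43 blk=16 s=0: MISS | VC [59, 24, 35, 8]
  [14] addr=0x2c blk=11 s=3: MISS | VC [24, 35, 8, 51]
  [15] addr=0x4c blk=19 s=3: MISS | VC [35, 8, 51, 11]
  [16] addr=0x2e blk=11 s=3: VC-HIT | VC [35, 8, 51, 19]
  [17] addr=0x24 blk=9 s=1: MISS | VC [35, 8, 51, 19]
  [18] addr=0x44 blk=17 s=1: MISS | VC [8, 51, 19, 9]
  [19] addr=0x24 blk=9 s=1: VC-HIT | VC [8, 51, 19, 17]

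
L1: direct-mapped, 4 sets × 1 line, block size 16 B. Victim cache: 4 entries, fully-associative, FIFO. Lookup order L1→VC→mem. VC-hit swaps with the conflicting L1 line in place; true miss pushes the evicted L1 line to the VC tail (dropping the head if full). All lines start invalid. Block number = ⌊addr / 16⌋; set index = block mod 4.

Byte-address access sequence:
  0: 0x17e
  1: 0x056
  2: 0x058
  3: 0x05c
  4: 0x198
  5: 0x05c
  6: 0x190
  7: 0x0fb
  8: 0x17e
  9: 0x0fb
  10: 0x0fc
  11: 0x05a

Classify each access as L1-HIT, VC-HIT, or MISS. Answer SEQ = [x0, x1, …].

  [0] addr=0x17e blk=23 s=3: MISS | VC []
  [1] addr=0x56 blk=5 s=1: MISS | VC []
  [2] addr=0x58 blk=5 s=1: L1-HIT | VC []
  [3] addr=0x5c blk=5 s=1: L1-HIT | VC []
  [4] addr=0x198 blk=25 s=1: MISS | VC [5]
  [5] addr=0x5c blk=5 s=1: VC-HIT | VC [25]
  [6] addr=0x190 blk=25 s=1: VC-HIT | VC [5]
  [7] addr=0xfb blk=15 s=3: MISS | VC [5, 23]
  [8] addr=0x17e blk=23 s=3: VC-HIT | VC [5, 15]
  [9] addr=0xfb blk=15 s=3: VC-HIT | VC [5, 23]
  [10] addr=0xfc blk=15 s=3: L1-HIT | VC [5, 23]
  [11] addr=0x5a blk=5 s=1: VC-HIT | VC [25, 23]

SEQ = [MISS, MISS, L1-HIT, L1-HIT, MISS, VC-HIT, VC-HIT, MISS, VC-HIT, VC-HIT, L1-HIT, VC-HIT]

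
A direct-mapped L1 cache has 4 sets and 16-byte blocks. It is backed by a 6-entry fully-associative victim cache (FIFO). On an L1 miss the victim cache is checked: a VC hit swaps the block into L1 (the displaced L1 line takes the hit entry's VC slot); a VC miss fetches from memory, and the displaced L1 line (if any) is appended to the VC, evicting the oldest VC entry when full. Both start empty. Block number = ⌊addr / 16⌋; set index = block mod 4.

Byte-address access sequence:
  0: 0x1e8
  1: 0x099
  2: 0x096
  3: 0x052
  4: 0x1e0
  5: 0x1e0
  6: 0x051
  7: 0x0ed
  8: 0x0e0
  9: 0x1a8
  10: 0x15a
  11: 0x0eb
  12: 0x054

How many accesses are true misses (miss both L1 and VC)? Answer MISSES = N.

  [0] addr=0x1e8 blk=30 s=2: MISS | VC []
  [1] addr=0x99 blk=9 s=1: MISS | VC []
  [2] addr=0x96 blk=9 s=1: L1-HIT | VC []
  [3] addr=0x52 blk=5 s=1: MISS | VC [9]
  [4] addr=0x1e0 blk=30 s=2: L1-HIT | VC [9]
  [5] addr=0x1e0 blk=30 s=2: L1-HIT | VC [9]
  [6] addr=0x51 blk=5 s=1: L1-HIT | VC [9]
  [7] addr=0xed blk=14 s=2: MISS | VC [9, 30]
  [8] addr=0xe0 blk=14 s=2: L1-HIT | VC [9, 30]
  [9] addr=0x1a8 blk=26 s=2: MISS | VC [9, 30, 14]
  [10] addr=0x15a blk=21 s=1: MISS | VC [9, 30, 14, 5]
  [11] addr=0xeb blk=14 s=2: VC-HIT | VC [9, 30, 26, 5]
  [12] addr=0x54 blk=5 s=1: VC-HIT | VC [9, 30, 26, 21]

MISSES = 6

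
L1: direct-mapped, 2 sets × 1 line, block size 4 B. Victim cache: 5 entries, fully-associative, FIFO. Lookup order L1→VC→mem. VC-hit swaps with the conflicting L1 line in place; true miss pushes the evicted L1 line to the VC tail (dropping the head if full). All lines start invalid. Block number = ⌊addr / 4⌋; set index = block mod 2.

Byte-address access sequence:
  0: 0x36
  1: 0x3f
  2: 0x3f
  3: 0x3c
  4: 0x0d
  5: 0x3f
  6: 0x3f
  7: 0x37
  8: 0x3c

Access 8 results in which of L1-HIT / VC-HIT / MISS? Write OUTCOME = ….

#0 0x36→b13/s1 MISS; vc=[]
#1 0x3f→b15/s1 MISS; vc=[13]
#2 0x3f→b15/s1 L1-HIT; vc=[13]
#3 0x3c→b15/s1 L1-HIT; vc=[13]
#4 0xd→b3/s1 MISS; vc=[13,15]
#5 0x3f→b15/s1 VC-HIT; vc=[13,3]
#6 0x3f→b15/s1 L1-HIT; vc=[13,3]
#7 0x37→b13/s1 VC-HIT; vc=[15,3]
#8 0x3c→b15/s1 VC-HIT; vc=[13,3]

OUTCOME = VC-HIT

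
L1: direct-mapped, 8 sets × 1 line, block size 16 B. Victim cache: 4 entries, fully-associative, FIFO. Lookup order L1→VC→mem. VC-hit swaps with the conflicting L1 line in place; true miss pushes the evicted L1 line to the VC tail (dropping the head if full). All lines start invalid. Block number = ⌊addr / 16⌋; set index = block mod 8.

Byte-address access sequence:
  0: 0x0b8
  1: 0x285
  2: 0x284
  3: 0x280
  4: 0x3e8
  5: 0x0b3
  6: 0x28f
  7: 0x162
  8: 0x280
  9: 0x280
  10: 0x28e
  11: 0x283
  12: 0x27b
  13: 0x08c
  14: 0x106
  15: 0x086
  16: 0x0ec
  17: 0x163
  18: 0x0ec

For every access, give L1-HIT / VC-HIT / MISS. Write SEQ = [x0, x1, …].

#0 0xb8→b11/s3 MISS; vc=[]
#1 0x285→b40/s0 MISS; vc=[]
#2 0x284→b40/s0 L1-HIT; vc=[]
#3 0x280→b40/s0 L1-HIT; vc=[]
#4 0x3e8→b62/s6 MISS; vc=[]
#5 0xb3→b11/s3 L1-HIT; vc=[]
#6 0x28f→b40/s0 L1-HIT; vc=[]
#7 0x162→b22/s6 MISS; vc=[62]
#8 0x280→b40/s0 L1-HIT; vc=[62]
#9 0x280→b40/s0 L1-HIT; vc=[62]
#10 0x28e→b40/s0 L1-HIT; vc=[62]
#11 0x283→b40/s0 L1-HIT; vc=[62]
#12 0x27b→b39/s7 MISS; vc=[62]
#13 0x8c→b8/s0 MISS; vc=[62,40]
#14 0x106→b16/s0 MISS; vc=[62,40,8]
#15 0x86→b8/s0 VC-HIT; vc=[62,40,16]
#16 0xec→b14/s6 MISS; vc=[62,40,16,22]
#17 0x163→b22/s6 VC-HIT; vc=[62,40,16,14]
#18 0xec→b14/s6 VC-HIT; vc=[62,40,16,22]

SEQ = [MISS, MISS, L1-HIT, L1-HIT, MISS, L1-HIT, L1-HIT, MISS, L1-HIT, L1-HIT, L1-HIT, L1-HIT, MISS, MISS, MISS, VC-HIT, MISS, VC-HIT, VC-HIT]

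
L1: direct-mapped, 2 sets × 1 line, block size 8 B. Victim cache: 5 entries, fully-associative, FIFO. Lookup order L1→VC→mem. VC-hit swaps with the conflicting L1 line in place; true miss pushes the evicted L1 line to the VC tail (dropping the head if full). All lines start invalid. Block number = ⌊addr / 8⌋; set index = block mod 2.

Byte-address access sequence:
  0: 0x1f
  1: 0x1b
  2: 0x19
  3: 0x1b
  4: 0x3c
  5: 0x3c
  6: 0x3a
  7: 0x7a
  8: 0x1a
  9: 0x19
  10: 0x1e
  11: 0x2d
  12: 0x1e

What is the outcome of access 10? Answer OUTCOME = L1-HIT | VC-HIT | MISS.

#0 0x1f→b3/s1 MISS; vc=[]
#1 0x1b→b3/s1 L1-HIT; vc=[]
#2 0x19→b3/s1 L1-HIT; vc=[]
#3 0x1b→b3/s1 L1-HIT; vc=[]
#4 0x3c→b7/s1 MISS; vc=[3]
#5 0x3c→b7/s1 L1-HIT; vc=[3]
#6 0x3a→b7/s1 L1-HIT; vc=[3]
#7 0x7a→b15/s1 MISS; vc=[3,7]
#8 0x1a→b3/s1 VC-HIT; vc=[15,7]
#9 0x19→b3/s1 L1-HIT; vc=[15,7]
#10 0x1e→b3/s1 L1-HIT; vc=[15,7]
#11 0x2d→b5/s1 MISS; vc=[15,7,3]
#12 0x1e→b3/s1 VC-HIT; vc=[15,7,5]

OUTCOME = L1-HIT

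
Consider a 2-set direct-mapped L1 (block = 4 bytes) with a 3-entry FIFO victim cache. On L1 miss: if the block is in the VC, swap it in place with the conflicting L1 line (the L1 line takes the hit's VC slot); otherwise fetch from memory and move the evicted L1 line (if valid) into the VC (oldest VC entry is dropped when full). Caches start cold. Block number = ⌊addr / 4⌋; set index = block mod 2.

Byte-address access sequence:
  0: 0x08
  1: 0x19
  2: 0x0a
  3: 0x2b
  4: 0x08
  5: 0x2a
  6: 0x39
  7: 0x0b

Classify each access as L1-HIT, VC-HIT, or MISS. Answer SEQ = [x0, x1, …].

SEQ = [MISS, MISS, VC-HIT, MISS, VC-HIT, VC-HIT, MISS, VC-HIT]

#0 0x8→b2/s0 MISS; vc=[]
#1 0x19→b6/s0 MISS; vc=[2]
#2 0xa→b2/s0 VC-HIT; vc=[6]
#3 0x2b→b10/s0 MISS; vc=[6,2]
#4 0x8→b2/s0 VC-HIT; vc=[6,10]
#5 0x2a→b10/s0 VC-HIT; vc=[6,2]
#6 0x39→b14/s0 MISS; vc=[6,2,10]
#7 0xb→b2/s0 VC-HIT; vc=[6,14,10]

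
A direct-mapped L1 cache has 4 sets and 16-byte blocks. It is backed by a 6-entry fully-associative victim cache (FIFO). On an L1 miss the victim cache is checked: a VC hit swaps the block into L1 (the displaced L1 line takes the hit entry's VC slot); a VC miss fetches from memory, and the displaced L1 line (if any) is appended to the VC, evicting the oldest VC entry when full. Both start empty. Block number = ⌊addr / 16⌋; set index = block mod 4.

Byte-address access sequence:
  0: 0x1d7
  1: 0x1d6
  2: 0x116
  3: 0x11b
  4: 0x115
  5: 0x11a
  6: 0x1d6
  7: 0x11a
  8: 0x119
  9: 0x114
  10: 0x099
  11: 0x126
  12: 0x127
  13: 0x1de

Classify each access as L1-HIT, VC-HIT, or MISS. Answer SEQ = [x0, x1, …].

SEQ = [MISS, L1-HIT, MISS, L1-HIT, L1-HIT, L1-HIT, VC-HIT, VC-HIT, L1-HIT, L1-HIT, MISS, MISS, L1-HIT, VC-HIT]

0: 0x1d7 (blk 29, set 1) → MISS  vc=[]
1: 0x1d6 (blk 29, set 1) → L1-HIT  vc=[]
2: 0x116 (blk 17, set 1) → MISS  vc=[29]
3: 0x11b (blk 17, set 1) → L1-HIT  vc=[29]
4: 0x115 (blk 17, set 1) → L1-HIT  vc=[29]
5: 0x11a (blk 17, set 1) → L1-HIT  vc=[29]
6: 0x1d6 (blk 29, set 1) → VC-HIT  vc=[17]
7: 0x11a (blk 17, set 1) → VC-HIT  vc=[29]
8: 0x119 (blk 17, set 1) → L1-HIT  vc=[29]
9: 0x114 (blk 17, set 1) → L1-HIT  vc=[29]
10: 0x99 (blk 9, set 1) → MISS  vc=[29, 17]
11: 0x126 (blk 18, set 2) → MISS  vc=[29, 17]
12: 0x127 (blk 18, set 2) → L1-HIT  vc=[29, 17]
13: 0x1de (blk 29, set 1) → VC-HIT  vc=[9, 17]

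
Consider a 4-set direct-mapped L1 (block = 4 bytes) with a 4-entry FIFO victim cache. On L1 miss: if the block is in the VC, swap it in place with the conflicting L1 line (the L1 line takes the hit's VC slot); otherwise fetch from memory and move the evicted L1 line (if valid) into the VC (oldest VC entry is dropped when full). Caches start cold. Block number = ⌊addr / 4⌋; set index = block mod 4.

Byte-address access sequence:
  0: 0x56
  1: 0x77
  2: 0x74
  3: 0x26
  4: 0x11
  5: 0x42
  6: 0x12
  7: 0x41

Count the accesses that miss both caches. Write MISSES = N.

MISSES = 5

  [0] addr=0x56 blk=21 s=1: MISS | VC []
  [1] addr=0x77 blk=29 s=1: MISS | VC [21]
  [2] addr=0x74 blk=29 s=1: L1-HIT | VC [21]
  [3] addr=0x26 blk=9 s=1: MISS | VC [21, 29]
  [4] addr=0x11 blk=4 s=0: MISS | VC [21, 29]
  [5] addr=0x42 blk=16 s=0: MISS | VC [21, 29, 4]
  [6] addr=0x12 blk=4 s=0: VC-HIT | VC [21, 29, 16]
  [7] addr=0x41 blk=16 s=0: VC-HIT | VC [21, 29, 4]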